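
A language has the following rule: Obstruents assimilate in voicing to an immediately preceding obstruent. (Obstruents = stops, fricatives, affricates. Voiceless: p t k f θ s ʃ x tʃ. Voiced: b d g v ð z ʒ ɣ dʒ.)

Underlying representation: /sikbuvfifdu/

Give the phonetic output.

/b/ after /k/ (voiceless) → [p]
/f/ after /v/ (voiced) → [v]
/d/ after /f/ (voiceless) → [t]

[sikpuvviftu]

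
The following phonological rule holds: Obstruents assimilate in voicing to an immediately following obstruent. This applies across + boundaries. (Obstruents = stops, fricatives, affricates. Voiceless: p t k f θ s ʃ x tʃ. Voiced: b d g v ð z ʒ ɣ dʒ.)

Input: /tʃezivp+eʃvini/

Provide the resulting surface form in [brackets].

[tʃezifp+eʒvini]

/v/ before /p/ (voiceless) → [f]
/ʃ/ before /v/ (voiced) → [ʒ]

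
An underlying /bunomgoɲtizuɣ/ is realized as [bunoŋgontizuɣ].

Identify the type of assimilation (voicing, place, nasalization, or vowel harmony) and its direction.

/m/→[ŋ] /ɲ/→[n].
Each target copies a feature from the following segment, so the direction is regressive.

place assimilation, regressive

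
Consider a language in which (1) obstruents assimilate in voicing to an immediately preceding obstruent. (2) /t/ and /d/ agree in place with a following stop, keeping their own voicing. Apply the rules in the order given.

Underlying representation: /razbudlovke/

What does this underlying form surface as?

[razbudlovge]

Rule 1: /k/ after /v/ (voiced) → [g]
After rule 1: razbudlovge
Rule 2: no segment meets the rule's conditions; no change.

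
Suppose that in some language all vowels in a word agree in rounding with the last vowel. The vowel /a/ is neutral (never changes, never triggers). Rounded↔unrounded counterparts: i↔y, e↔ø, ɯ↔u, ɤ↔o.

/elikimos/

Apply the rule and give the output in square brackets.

[ølykymos]

/e/ harmonizes with /o/ ([+round]) → [ø]
/i/ harmonizes with /o/ ([+round]) → [y]
/i/ harmonizes with /o/ ([+round]) → [y]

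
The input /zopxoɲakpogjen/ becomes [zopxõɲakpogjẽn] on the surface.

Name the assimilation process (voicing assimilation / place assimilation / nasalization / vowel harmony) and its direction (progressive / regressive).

nasalization, regressive

/o/→[õ] /e/→[ẽ].
Each target copies a feature from the following segment, so the direction is regressive.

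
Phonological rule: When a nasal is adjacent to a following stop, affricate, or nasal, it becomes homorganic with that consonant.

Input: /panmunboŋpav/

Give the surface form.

[pammumbompav]

/n/ before /m/ (labial) → [m]
/n/ before /b/ (labial) → [m]
/ŋ/ before /p/ (labial) → [m]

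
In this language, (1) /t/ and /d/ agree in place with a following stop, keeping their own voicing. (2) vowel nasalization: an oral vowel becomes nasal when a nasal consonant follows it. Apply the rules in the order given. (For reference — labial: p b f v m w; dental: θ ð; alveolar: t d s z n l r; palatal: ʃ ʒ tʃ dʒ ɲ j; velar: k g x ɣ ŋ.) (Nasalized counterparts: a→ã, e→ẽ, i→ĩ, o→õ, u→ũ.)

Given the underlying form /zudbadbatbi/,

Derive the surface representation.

[zubbabbapbi]

Rule 1: /d/ before /b/ (labial) → [b]
Rule 1: /d/ before /b/ (labial) → [b]
Rule 1: /t/ before /b/ (labial) → [p]
After rule 1: zubbabbapbi
Rule 2: no segment meets the rule's conditions; no change.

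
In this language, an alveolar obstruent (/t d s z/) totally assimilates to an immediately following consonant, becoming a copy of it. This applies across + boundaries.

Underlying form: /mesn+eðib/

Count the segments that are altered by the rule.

1

/s/ before /n/ → [n] (total assimilation)
1 segment changes.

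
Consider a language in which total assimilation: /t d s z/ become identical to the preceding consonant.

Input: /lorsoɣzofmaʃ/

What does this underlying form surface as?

/s/ after /r/ → [r] (total assimilation)
/z/ after /ɣ/ → [ɣ] (total assimilation)

[lorroɣɣofmaʃ]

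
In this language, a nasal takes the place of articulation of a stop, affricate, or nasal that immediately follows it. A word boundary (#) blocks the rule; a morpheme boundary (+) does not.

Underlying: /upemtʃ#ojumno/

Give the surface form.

[upeɲtʃ#ojunno]

/m/ before /tʃ/ (palatal) → [ɲ]
/m/ before /n/ (alveolar) → [n]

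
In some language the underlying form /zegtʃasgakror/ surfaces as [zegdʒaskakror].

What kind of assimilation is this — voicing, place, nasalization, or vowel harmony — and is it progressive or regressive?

/tʃ/→[dʒ] /g/→[k].
Each target copies a feature from the preceding segment, so the direction is progressive.

voicing assimilation, progressive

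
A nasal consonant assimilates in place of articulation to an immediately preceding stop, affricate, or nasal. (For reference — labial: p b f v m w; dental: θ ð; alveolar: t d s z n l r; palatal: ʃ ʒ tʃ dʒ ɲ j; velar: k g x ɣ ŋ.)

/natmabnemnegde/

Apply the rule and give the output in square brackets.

[natnabmemmegde]

/m/ after /t/ (alveolar) → [n]
/n/ after /b/ (labial) → [m]
/n/ after /m/ (labial) → [m]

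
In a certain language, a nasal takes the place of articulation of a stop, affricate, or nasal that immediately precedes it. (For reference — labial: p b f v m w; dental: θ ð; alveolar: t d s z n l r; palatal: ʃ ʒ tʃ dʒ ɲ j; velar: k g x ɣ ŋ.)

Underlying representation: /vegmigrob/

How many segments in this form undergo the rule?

1

/m/ after /g/ (velar) → [ŋ]
1 segment changes.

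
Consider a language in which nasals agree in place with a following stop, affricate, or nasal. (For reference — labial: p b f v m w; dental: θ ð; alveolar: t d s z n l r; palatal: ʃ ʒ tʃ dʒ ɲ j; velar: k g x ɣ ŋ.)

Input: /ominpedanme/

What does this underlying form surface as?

[omimpedamme]

/n/ before /p/ (labial) → [m]
/n/ before /m/ (labial) → [m]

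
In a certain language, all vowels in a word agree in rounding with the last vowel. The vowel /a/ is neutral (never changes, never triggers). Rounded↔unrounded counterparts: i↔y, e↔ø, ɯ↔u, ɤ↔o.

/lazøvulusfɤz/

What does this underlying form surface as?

[lazevɯlɯsfɤz]

/ø/ harmonizes with /ɤ/ ([-round]) → [e]
/u/ harmonizes with /ɤ/ ([-round]) → [ɯ]
/u/ harmonizes with /ɤ/ ([-round]) → [ɯ]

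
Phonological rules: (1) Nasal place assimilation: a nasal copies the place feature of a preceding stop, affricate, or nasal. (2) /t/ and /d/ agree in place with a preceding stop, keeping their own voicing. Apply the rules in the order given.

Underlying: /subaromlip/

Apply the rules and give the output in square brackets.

Rule 1: no segment meets the rule's conditions; no change.
After rule 1: subaromlip
Rule 2: no segment meets the rule's conditions; no change.

[subaromlip]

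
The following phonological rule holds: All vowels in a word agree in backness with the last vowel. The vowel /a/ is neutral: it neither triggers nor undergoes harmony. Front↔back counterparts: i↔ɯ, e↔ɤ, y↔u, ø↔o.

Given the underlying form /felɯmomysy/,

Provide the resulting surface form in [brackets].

[felimømysy]

/ɯ/ harmonizes with /y/ ([-back]) → [i]
/o/ harmonizes with /y/ ([-back]) → [ø]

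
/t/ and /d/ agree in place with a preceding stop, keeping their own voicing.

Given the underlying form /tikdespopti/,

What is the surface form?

[tikgespoppi]

/d/ after /k/ (velar) → [g]
/t/ after /p/ (labial) → [p]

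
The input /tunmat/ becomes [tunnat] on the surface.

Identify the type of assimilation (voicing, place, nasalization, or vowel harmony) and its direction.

/m/→[n].
Each target copies a feature from the preceding segment, so the direction is progressive.

place assimilation, progressive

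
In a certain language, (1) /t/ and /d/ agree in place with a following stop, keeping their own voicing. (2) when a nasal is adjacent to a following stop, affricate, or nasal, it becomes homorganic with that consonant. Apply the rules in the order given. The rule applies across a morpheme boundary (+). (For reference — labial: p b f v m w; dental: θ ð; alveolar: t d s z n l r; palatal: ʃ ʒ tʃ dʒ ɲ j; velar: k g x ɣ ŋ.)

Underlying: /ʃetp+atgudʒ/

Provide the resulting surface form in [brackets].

Rule 1: /t/ before /p/ (labial) → [p]
Rule 1: /t/ before /g/ (velar) → [k]
After rule 1: ʃepp+akgudʒ
Rule 2: no segment meets the rule's conditions; no change.

[ʃepp+akgudʒ]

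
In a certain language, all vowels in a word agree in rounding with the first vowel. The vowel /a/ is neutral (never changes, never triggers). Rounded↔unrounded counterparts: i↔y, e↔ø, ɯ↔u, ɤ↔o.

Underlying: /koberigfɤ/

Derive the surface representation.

[kobørygfo]

/e/ harmonizes with /o/ ([+round]) → [ø]
/i/ harmonizes with /o/ ([+round]) → [y]
/ɤ/ harmonizes with /o/ ([+round]) → [o]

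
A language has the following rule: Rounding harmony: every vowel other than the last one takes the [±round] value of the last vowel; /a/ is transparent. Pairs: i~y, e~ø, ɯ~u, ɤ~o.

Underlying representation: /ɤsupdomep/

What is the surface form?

/u/ harmonizes with /e/ ([-round]) → [ɯ]
/o/ harmonizes with /e/ ([-round]) → [ɤ]

[ɤsɯpdɤmep]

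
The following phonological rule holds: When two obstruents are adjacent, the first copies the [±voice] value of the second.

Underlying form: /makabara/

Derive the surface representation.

[makabara]

no segment meets the rule's conditions; no change.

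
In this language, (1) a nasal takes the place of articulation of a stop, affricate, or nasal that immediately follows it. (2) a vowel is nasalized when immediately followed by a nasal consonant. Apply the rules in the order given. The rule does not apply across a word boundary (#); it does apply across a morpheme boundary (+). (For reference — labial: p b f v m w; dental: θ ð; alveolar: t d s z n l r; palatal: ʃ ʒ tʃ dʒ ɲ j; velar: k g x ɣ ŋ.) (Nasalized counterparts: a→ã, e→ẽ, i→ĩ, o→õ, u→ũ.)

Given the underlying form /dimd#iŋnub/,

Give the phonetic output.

Rule 1: /m/ before /d/ (alveolar) → [n]
Rule 1: /ŋ/ before /n/ (alveolar) → [n]
After rule 1: dind#innub
Rule 2: /i/ before nasal /n/ → [ĩ]
Rule 2: /i/ before nasal /n/ → [ĩ]

[dĩnd#ĩnnub]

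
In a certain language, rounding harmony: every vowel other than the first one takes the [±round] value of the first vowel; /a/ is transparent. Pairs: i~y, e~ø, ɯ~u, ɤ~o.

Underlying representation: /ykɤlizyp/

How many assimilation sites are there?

/ɤ/ harmonizes with /y/ ([+round]) → [o]
/i/ harmonizes with /y/ ([+round]) → [y]
2 segments change.

2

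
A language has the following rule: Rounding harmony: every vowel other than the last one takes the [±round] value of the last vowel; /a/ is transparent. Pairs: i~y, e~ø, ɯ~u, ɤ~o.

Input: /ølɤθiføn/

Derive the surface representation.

/ɤ/ harmonizes with /ø/ ([+round]) → [o]
/i/ harmonizes with /ø/ ([+round]) → [y]

[øloθyføn]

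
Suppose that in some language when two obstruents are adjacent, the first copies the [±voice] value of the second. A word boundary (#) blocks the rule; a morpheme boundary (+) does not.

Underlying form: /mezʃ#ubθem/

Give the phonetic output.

[mesʃ#upθem]

/z/ before /ʃ/ (voiceless) → [s]
/b/ before /θ/ (voiceless) → [p]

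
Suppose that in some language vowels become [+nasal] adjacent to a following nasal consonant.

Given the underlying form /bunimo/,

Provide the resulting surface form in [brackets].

/u/ before nasal /n/ → [ũ]
/i/ before nasal /m/ → [ĩ]

[bũnĩmo]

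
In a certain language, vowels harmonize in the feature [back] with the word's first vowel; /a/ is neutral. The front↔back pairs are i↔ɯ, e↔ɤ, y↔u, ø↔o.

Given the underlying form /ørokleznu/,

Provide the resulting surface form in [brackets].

/o/ harmonizes with /ø/ ([-back]) → [ø]
/u/ harmonizes with /ø/ ([-back]) → [y]

[ørøklezny]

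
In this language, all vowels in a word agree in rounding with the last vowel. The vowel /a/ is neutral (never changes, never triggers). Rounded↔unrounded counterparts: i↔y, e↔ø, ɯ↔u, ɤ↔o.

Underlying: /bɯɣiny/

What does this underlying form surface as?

[buɣyny]

/ɯ/ harmonizes with /y/ ([+round]) → [u]
/i/ harmonizes with /y/ ([+round]) → [y]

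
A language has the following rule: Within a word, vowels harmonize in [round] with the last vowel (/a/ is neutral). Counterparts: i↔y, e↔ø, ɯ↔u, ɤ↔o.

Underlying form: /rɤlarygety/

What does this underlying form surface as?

/ɤ/ harmonizes with /y/ ([+round]) → [o]
/e/ harmonizes with /y/ ([+round]) → [ø]

[rolarygøty]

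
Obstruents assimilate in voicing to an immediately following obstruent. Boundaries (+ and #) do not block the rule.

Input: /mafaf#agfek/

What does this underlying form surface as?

/g/ before /f/ (voiceless) → [k]

[mafaf#akfek]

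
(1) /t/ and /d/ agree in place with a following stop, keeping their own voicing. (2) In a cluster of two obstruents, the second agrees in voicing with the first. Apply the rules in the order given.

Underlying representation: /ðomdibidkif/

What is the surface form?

Rule 1: /d/ before /k/ (velar) → [g]
After rule 1: ðomdibigkif
Rule 2: /k/ after /g/ (voiced) → [g]

[ðomdibiggif]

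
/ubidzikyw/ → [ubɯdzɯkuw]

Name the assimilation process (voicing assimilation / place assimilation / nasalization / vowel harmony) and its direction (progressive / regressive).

vowel harmony, progressive

/i/→[ɯ] /i/→[ɯ] /y/→[u].
Vowels agree with the first vowel, so the harmony is progressive.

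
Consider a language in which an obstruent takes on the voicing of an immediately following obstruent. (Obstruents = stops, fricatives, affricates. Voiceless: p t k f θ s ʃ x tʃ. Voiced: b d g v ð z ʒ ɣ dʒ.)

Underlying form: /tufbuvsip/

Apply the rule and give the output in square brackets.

/f/ before /b/ (voiced) → [v]
/v/ before /s/ (voiceless) → [f]

[tuvbufsip]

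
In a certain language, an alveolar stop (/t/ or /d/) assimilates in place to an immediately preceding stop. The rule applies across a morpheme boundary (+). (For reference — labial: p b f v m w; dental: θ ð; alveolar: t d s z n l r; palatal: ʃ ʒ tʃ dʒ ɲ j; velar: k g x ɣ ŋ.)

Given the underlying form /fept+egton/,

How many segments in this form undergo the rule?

2

/t/ after /p/ (labial) → [p]
/t/ after /g/ (velar) → [k]
2 segments change.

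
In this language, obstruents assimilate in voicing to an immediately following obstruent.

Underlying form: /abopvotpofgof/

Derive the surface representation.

/p/ before /v/ (voiced) → [b]
/f/ before /g/ (voiced) → [v]

[abobvotpovgof]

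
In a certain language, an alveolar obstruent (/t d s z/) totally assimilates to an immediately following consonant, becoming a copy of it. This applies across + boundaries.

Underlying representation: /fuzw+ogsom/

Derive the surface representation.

[fuww+ogsom]

/z/ before /w/ → [w] (total assimilation)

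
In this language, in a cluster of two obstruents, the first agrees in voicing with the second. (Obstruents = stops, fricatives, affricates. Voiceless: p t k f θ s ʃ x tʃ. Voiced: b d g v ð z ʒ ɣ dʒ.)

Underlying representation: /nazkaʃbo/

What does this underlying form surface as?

/z/ before /k/ (voiceless) → [s]
/ʃ/ before /b/ (voiced) → [ʒ]

[naskaʒbo]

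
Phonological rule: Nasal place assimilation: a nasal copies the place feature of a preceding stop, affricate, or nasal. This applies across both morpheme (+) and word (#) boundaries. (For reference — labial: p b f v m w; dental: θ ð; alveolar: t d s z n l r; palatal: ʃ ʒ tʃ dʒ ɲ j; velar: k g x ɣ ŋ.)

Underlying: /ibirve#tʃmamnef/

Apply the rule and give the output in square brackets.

[ibirve#tʃɲammef]

/m/ after /tʃ/ (palatal) → [ɲ]
/n/ after /m/ (labial) → [m]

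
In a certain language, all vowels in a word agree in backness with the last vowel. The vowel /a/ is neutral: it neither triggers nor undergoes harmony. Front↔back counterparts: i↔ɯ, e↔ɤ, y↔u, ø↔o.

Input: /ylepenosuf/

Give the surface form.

[ulɤpɤnosuf]

/y/ harmonizes with /u/ ([+back]) → [u]
/e/ harmonizes with /u/ ([+back]) → [ɤ]
/e/ harmonizes with /u/ ([+back]) → [ɤ]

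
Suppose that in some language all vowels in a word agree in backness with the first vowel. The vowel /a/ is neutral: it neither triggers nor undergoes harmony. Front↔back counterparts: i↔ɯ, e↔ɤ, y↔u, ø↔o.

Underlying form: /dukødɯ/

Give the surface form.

/ø/ harmonizes with /u/ ([+back]) → [o]

[dukodɯ]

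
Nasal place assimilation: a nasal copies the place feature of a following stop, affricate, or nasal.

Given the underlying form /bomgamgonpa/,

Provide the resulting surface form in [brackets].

[boŋgaŋgompa]

/m/ before /g/ (velar) → [ŋ]
/m/ before /g/ (velar) → [ŋ]
/n/ before /p/ (labial) → [m]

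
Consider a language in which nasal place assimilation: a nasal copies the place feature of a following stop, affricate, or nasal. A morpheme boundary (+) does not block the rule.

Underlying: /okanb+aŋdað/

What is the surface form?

[okamb+andað]

/n/ before /b/ (labial) → [m]
/ŋ/ before /d/ (alveolar) → [n]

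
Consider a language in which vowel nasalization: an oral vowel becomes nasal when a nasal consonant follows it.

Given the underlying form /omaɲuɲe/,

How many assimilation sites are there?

3

/o/ before nasal /m/ → [õ]
/a/ before nasal /ɲ/ → [ã]
/u/ before nasal /ɲ/ → [ũ]
3 segments change.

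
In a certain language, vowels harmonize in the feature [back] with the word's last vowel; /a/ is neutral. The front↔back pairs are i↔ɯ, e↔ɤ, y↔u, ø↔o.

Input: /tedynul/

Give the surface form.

[tɤdunul]

/e/ harmonizes with /u/ ([+back]) → [ɤ]
/y/ harmonizes with /u/ ([+back]) → [u]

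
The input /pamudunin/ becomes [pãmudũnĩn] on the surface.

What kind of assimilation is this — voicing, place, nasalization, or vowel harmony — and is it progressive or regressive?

/a/→[ã] /u/→[ũ] /i/→[ĩ].
Each target copies a feature from the following segment, so the direction is regressive.

nasalization, regressive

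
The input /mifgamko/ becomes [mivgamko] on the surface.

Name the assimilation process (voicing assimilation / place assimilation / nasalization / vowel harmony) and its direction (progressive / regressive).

/f/→[v].
Each target copies a feature from the following segment, so the direction is regressive.

voicing assimilation, regressive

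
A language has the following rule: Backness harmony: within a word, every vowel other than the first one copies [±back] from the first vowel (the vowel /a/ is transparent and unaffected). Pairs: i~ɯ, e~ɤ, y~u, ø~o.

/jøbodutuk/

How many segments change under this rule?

/o/ harmonizes with /ø/ ([-back]) → [ø]
/u/ harmonizes with /ø/ ([-back]) → [y]
/u/ harmonizes with /ø/ ([-back]) → [y]
3 segments change.

3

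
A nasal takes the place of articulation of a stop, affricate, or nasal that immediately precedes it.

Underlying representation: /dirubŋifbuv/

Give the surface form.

[dirubmifbuv]

/ŋ/ after /b/ (labial) → [m]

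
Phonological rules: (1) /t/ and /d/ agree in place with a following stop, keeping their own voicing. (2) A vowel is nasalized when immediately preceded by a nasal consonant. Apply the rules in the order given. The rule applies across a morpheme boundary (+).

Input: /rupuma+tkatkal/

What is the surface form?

[rupumã+kkakkal]

Rule 1: /t/ before /k/ (velar) → [k]
Rule 1: /t/ before /k/ (velar) → [k]
After rule 1: rupuma+kkakkal
Rule 2: /a/ after nasal /m/ → [ã]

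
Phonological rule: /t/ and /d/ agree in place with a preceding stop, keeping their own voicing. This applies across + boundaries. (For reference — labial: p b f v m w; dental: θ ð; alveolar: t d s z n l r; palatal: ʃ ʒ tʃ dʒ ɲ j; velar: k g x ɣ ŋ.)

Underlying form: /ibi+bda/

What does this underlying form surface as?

[ibi+bba]

/d/ after /b/ (labial) → [b]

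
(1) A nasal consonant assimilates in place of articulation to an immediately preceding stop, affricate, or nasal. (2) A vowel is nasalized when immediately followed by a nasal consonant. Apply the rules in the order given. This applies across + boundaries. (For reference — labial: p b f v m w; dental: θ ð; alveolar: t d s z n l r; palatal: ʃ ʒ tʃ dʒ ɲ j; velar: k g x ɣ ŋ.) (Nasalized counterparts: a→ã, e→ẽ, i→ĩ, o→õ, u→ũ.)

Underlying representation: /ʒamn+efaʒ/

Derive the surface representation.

Rule 1: /n/ after /m/ (labial) → [m]
After rule 1: ʒamm+efaʒ
Rule 2: /a/ before nasal /m/ → [ã]

[ʒãmm+efaʒ]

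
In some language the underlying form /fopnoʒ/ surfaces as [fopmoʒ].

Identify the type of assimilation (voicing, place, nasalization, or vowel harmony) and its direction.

/n/→[m].
Each target copies a feature from the preceding segment, so the direction is progressive.

place assimilation, progressive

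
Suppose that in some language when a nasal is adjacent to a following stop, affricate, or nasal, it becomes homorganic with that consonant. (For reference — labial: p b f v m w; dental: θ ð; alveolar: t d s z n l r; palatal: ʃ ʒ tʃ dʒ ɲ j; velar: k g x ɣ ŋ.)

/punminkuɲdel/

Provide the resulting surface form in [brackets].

/n/ before /m/ (labial) → [m]
/n/ before /k/ (velar) → [ŋ]
/ɲ/ before /d/ (alveolar) → [n]

[pummiŋkundel]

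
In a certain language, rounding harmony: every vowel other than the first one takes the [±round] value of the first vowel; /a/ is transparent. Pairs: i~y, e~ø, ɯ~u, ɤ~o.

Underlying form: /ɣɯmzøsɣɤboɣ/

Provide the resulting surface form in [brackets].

/ø/ harmonizes with /ɯ/ ([-round]) → [e]
/o/ harmonizes with /ɯ/ ([-round]) → [ɤ]

[ɣɯmzesɣɤbɤɣ]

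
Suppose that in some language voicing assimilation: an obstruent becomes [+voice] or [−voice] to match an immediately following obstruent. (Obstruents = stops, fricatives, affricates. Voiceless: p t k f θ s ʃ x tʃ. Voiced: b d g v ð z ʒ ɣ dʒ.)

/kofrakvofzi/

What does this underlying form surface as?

/k/ before /v/ (voiced) → [g]
/f/ before /z/ (voiced) → [v]

[kofragvovzi]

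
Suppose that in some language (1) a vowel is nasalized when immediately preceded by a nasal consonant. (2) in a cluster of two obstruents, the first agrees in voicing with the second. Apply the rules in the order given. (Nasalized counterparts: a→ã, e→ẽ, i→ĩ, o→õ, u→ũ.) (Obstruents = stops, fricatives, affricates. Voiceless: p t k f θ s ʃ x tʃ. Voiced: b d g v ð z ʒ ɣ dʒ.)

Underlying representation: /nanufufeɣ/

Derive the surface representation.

Rule 1: /a/ after nasal /n/ → [ã]
Rule 1: /u/ after nasal /n/ → [ũ]
After rule 1: nãnũfufeɣ
Rule 2: no segment meets the rule's conditions; no change.

[nãnũfufeɣ]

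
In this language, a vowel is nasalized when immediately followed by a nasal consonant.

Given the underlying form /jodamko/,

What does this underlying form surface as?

/a/ before nasal /m/ → [ã]

[jodãmko]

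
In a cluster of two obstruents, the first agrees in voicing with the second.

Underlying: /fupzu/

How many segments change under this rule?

1

/p/ before /z/ (voiced) → [b]
1 segment changes.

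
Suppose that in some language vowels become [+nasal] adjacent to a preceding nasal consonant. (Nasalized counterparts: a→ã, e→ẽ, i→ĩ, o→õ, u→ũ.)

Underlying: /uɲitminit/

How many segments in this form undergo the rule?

3

/i/ after nasal /ɲ/ → [ĩ]
/i/ after nasal /m/ → [ĩ]
/i/ after nasal /n/ → [ĩ]
3 segments change.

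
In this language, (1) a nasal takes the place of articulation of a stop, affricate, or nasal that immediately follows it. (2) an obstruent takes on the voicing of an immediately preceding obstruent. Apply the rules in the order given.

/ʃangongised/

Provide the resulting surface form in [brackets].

[ʃaŋgoŋgised]

Rule 1: /n/ before /g/ (velar) → [ŋ]
Rule 1: /n/ before /g/ (velar) → [ŋ]
After rule 1: ʃaŋgoŋgised
Rule 2: no segment meets the rule's conditions; no change.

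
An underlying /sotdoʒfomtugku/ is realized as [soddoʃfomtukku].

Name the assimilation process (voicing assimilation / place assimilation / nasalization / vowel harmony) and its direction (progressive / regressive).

voicing assimilation, regressive

/t/→[d] /ʒ/→[ʃ] /g/→[k].
Each target copies a feature from the following segment, so the direction is regressive.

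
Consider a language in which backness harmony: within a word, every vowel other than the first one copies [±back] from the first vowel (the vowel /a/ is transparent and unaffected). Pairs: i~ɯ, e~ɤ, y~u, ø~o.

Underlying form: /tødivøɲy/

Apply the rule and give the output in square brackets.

no segment meets the rule's conditions; no change.

[tødivøɲy]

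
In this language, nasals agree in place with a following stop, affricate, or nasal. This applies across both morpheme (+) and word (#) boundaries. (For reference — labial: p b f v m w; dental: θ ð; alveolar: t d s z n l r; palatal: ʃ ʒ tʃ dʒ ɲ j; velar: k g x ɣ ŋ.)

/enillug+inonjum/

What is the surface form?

[enillug+inonjum]

no segment meets the rule's conditions; no change.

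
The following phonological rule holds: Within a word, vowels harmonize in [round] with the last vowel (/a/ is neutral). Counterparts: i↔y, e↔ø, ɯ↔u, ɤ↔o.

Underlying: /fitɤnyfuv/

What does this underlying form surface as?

[fytonyfuv]

/i/ harmonizes with /u/ ([+round]) → [y]
/ɤ/ harmonizes with /u/ ([+round]) → [o]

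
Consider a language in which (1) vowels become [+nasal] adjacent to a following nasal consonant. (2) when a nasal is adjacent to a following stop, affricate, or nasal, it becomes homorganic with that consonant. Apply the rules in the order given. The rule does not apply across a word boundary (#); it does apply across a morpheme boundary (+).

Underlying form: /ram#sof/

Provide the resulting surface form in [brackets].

[rãm#sof]

Rule 1: /a/ before nasal /m/ → [ã]
After rule 1: rãm#sof
Rule 2: no segment meets the rule's conditions; no change.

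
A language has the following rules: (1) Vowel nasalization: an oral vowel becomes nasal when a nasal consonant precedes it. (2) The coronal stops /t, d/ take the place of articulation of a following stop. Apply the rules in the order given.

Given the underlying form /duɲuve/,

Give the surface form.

Rule 1: /u/ after nasal /ɲ/ → [ũ]
After rule 1: duɲũve
Rule 2: no segment meets the rule's conditions; no change.

[duɲũve]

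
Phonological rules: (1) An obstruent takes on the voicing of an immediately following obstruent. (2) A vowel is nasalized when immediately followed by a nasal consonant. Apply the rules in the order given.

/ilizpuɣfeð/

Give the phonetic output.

[ilispuxfeð]

Rule 1: /z/ before /p/ (voiceless) → [s]
Rule 1: /ɣ/ before /f/ (voiceless) → [x]
After rule 1: ilispuxfeð
Rule 2: no segment meets the rule's conditions; no change.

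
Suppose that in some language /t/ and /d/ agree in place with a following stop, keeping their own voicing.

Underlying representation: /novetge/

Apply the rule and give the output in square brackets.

/t/ before /g/ (velar) → [k]

[novekge]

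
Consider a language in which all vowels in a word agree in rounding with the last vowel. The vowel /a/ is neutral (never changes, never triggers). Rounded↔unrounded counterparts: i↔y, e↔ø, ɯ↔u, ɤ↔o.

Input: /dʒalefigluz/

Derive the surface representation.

[dʒaløfygluz]

/e/ harmonizes with /u/ ([+round]) → [ø]
/i/ harmonizes with /u/ ([+round]) → [y]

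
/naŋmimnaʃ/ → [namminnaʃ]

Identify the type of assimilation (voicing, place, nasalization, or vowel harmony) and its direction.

/ŋ/→[m] /m/→[n].
Each target copies a feature from the following segment, so the direction is regressive.

place assimilation, regressive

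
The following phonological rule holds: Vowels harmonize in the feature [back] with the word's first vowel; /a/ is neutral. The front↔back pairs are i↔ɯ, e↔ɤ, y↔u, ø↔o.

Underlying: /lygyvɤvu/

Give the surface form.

[lygyvevy]

/ɤ/ harmonizes with /y/ ([-back]) → [e]
/u/ harmonizes with /y/ ([-back]) → [y]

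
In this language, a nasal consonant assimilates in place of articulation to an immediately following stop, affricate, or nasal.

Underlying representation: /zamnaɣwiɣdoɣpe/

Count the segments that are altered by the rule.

1

/m/ before /n/ (alveolar) → [n]
1 segment changes.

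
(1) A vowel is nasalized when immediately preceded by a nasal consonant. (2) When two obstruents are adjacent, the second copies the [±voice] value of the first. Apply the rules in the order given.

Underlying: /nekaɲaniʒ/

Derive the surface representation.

Rule 1: /e/ after nasal /n/ → [ẽ]
Rule 1: /a/ after nasal /ɲ/ → [ã]
Rule 1: /i/ after nasal /n/ → [ĩ]
After rule 1: nẽkaɲãnĩʒ
Rule 2: no segment meets the rule's conditions; no change.

[nẽkaɲãnĩʒ]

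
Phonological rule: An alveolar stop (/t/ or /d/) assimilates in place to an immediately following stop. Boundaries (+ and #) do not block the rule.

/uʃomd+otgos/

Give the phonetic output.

/t/ before /g/ (velar) → [k]

[uʃomd+okgos]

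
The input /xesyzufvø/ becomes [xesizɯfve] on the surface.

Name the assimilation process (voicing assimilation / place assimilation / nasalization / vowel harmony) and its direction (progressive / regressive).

/y/→[i] /u/→[ɯ] /ø/→[e].
Vowels agree with the first vowel, so the harmony is progressive.

vowel harmony, progressive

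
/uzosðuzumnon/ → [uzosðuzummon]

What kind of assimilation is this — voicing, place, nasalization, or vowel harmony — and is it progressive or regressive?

place assimilation, progressive

/n/→[m].
Each target copies a feature from the preceding segment, so the direction is progressive.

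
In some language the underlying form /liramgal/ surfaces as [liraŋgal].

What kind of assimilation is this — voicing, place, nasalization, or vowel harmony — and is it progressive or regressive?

place assimilation, regressive

/m/→[ŋ].
Each target copies a feature from the following segment, so the direction is regressive.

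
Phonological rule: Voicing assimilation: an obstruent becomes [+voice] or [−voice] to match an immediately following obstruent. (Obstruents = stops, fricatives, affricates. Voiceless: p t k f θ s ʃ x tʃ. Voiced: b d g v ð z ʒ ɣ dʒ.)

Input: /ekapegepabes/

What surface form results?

[ekapegepabes]

no segment meets the rule's conditions; no change.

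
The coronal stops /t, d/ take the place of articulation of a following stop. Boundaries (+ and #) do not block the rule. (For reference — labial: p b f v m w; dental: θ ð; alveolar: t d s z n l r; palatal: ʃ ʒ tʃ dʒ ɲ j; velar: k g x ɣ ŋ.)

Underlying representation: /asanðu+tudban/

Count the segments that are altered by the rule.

/d/ before /b/ (labial) → [b]
1 segment changes.

1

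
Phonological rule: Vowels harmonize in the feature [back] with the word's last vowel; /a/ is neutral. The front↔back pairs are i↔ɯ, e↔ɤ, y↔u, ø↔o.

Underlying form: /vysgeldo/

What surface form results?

[vusgɤldo]

/y/ harmonizes with /o/ ([+back]) → [u]
/e/ harmonizes with /o/ ([+back]) → [ɤ]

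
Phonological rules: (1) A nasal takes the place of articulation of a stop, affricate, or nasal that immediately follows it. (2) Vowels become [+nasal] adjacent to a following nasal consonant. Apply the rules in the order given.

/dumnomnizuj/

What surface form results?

[dũnnõnnizuj]

Rule 1: /m/ before /n/ (alveolar) → [n]
Rule 1: /m/ before /n/ (alveolar) → [n]
After rule 1: dunnonnizuj
Rule 2: /u/ before nasal /n/ → [ũ]
Rule 2: /o/ before nasal /n/ → [õ]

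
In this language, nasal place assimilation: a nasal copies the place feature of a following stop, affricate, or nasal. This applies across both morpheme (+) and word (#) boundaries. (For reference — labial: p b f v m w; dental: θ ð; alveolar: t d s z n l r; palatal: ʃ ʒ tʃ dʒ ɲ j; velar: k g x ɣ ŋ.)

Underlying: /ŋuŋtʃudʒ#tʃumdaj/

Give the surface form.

[ŋuɲtʃudʒ#tʃundaj]

/ŋ/ before /tʃ/ (palatal) → [ɲ]
/m/ before /d/ (alveolar) → [n]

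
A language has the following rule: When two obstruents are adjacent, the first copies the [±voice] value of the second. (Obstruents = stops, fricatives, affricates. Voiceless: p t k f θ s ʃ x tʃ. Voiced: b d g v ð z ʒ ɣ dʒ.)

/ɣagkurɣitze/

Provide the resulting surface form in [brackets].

[ɣakkurɣidze]

/g/ before /k/ (voiceless) → [k]
/t/ before /z/ (voiced) → [d]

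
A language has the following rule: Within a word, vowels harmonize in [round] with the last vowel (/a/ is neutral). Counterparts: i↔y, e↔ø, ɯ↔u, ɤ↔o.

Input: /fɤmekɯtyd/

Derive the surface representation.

/ɤ/ harmonizes with /y/ ([+round]) → [o]
/e/ harmonizes with /y/ ([+round]) → [ø]
/ɯ/ harmonizes with /y/ ([+round]) → [u]

[fomøkutyd]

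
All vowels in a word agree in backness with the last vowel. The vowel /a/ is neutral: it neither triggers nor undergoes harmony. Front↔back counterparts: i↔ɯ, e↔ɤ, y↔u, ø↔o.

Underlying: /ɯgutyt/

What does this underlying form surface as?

/ɯ/ harmonizes with /y/ ([-back]) → [i]
/u/ harmonizes with /y/ ([-back]) → [y]

[igytyt]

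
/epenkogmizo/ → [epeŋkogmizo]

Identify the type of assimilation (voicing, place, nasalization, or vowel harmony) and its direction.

place assimilation, regressive

/n/→[ŋ].
Each target copies a feature from the following segment, so the direction is regressive.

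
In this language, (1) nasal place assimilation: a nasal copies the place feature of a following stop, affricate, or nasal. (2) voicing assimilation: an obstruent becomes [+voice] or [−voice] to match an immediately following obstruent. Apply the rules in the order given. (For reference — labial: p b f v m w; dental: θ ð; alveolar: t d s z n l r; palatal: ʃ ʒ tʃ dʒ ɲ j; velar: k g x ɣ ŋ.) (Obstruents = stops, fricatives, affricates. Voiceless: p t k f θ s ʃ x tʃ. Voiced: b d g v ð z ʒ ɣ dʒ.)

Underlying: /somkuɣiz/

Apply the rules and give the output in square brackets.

Rule 1: /m/ before /k/ (velar) → [ŋ]
After rule 1: soŋkuɣiz
Rule 2: no segment meets the rule's conditions; no change.

[soŋkuɣiz]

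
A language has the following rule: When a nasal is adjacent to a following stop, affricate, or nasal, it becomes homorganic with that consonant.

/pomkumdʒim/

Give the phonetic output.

/m/ before /k/ (velar) → [ŋ]
/m/ before /dʒ/ (palatal) → [ɲ]

[poŋkuɲdʒim]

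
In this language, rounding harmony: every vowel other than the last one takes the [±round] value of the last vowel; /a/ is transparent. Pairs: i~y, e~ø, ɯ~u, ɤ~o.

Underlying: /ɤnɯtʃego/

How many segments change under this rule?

3

/ɤ/ harmonizes with /o/ ([+round]) → [o]
/ɯ/ harmonizes with /o/ ([+round]) → [u]
/e/ harmonizes with /o/ ([+round]) → [ø]
3 segments change.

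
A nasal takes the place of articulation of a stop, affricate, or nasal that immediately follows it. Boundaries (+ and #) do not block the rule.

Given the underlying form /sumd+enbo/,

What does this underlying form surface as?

/m/ before /d/ (alveolar) → [n]
/n/ before /b/ (labial) → [m]

[sund+embo]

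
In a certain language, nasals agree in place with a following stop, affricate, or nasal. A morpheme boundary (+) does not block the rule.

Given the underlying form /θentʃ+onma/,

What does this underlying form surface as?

[θeɲtʃ+omma]

/n/ before /tʃ/ (palatal) → [ɲ]
/n/ before /m/ (labial) → [m]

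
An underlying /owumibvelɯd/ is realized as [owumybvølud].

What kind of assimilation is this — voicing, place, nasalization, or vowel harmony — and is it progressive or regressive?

vowel harmony, progressive

/i/→[y] /e/→[ø] /ɯ/→[u].
Vowels agree with the first vowel, so the harmony is progressive.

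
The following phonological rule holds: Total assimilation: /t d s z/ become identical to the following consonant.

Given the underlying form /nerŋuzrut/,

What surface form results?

/z/ before /r/ → [r] (total assimilation)

[nerŋurrut]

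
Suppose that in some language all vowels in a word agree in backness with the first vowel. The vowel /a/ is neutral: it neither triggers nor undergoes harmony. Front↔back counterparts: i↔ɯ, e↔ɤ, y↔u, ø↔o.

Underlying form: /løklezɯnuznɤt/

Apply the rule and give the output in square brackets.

/ɯ/ harmonizes with /ø/ ([-back]) → [i]
/u/ harmonizes with /ø/ ([-back]) → [y]
/ɤ/ harmonizes with /ø/ ([-back]) → [e]

[løklezinyznet]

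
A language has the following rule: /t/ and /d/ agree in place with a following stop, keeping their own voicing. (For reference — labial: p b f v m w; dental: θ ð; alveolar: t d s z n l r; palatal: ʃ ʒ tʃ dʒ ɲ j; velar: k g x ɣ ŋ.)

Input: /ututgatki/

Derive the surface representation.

[utukgakki]

/t/ before /g/ (velar) → [k]
/t/ before /k/ (velar) → [k]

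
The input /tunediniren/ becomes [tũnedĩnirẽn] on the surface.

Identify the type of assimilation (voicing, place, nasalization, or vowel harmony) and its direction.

/u/→[ũ] /i/→[ĩ] /e/→[ẽ].
Each target copies a feature from the following segment, so the direction is regressive.

nasalization, regressive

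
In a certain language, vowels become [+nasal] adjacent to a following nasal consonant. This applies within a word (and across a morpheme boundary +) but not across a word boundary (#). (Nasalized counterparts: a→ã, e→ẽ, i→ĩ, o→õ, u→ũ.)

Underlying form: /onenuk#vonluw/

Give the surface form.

[õnẽnuk#võnluw]

/o/ before nasal /n/ → [õ]
/e/ before nasal /n/ → [ẽ]
/o/ before nasal /n/ → [õ]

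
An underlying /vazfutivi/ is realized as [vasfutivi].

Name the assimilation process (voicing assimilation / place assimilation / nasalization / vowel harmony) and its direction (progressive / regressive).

/z/→[s].
Each target copies a feature from the following segment, so the direction is regressive.

voicing assimilation, regressive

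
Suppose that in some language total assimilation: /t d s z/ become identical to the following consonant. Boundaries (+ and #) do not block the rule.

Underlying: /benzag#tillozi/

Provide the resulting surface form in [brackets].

[benzag#tillozi]

no segment meets the rule's conditions; no change.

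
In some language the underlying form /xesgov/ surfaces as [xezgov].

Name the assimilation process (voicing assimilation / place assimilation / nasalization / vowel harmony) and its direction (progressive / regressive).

voicing assimilation, regressive

/s/→[z].
Each target copies a feature from the following segment, so the direction is regressive.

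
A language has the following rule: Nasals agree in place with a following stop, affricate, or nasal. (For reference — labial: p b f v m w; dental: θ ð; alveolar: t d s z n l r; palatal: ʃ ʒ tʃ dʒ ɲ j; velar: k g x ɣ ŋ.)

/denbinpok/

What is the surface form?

[dembimpok]

/n/ before /b/ (labial) → [m]
/n/ before /p/ (labial) → [m]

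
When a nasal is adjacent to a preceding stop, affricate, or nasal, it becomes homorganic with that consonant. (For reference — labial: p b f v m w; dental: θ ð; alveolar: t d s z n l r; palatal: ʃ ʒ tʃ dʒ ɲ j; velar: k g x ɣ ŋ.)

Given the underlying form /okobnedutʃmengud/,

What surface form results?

/n/ after /b/ (labial) → [m]
/m/ after /tʃ/ (palatal) → [ɲ]

[okobmedutʃɲengud]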